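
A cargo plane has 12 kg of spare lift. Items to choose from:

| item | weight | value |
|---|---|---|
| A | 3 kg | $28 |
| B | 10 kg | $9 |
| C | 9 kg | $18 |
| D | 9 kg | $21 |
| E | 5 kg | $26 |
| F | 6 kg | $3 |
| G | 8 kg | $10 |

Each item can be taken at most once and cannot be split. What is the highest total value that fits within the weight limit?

$54

Check high-value combinations within 12 kg:
- A+E: weight 3+5=8, value 28+26=54
- A+D: weight 3+9=12, value 28+21=49
- A+C: weight 3+9=12, value 28+18=46
- A+G: weight 3+8=11, value 28+10=38
Best: $54.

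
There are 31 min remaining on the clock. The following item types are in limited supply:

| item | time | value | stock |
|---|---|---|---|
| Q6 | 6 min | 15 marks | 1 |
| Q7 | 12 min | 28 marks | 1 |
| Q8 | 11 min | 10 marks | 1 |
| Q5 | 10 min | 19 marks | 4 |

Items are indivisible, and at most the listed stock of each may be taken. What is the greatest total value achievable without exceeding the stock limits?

Best selections within time 31 and stock limits:
- 1×Q6 + 1×Q7 + 1×Q5: time 28, value 62
- 3×Q5: time 30, value 57
Best: 62 marks.

62 marks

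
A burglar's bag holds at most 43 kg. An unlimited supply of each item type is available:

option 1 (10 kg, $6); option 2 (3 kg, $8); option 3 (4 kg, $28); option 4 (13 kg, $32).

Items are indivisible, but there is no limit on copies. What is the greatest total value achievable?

$288

Best value-per-unit is option 3 at 28/4; filling with it alone gives 10×28 = 280.
Optimal mix: 1×option 2 + 10×option 3 → weight 43, value 288.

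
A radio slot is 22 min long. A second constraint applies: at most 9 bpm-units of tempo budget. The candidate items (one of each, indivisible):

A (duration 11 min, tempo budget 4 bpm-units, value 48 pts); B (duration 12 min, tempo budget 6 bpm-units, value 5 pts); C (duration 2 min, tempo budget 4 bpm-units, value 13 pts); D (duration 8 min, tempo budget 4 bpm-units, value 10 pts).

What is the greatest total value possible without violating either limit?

61 pts

Feasible sets respecting both limits:
- A+C: duration 13, tempo budget 8, value 61
- A+D: duration 19, tempo budget 8, value 58
- A: duration 11, tempo budget 4, value 48
- C+D: duration 10, tempo budget 8, value 23
Best: 61 pts.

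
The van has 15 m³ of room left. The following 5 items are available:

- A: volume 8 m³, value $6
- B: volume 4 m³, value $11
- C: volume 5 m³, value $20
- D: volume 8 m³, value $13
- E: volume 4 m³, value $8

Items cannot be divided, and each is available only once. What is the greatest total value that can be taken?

$39

Check high-value combinations within 15 m³:
- B+C+E: volume 4+5+4=13, value 11+20+8=39
- C+D: volume 5+8=13, value 20+13=33
- B+C: volume 4+5=9, value 11+20=31
- C+E: volume 5+4=9, value 20+8=28
Best: $39.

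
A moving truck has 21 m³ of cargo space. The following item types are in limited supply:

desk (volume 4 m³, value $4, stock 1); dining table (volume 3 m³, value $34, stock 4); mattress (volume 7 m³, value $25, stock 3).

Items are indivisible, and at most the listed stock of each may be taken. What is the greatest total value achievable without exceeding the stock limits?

Best selections within volume 21 and stock limits:
- 4×dining table + 1×mattress: volume 19, value 161
- 1×desk + 4×dining table: volume 16, value 140
- 4×dining table: volume 12, value 136
- 1×desk + 3×dining table + 1×mattress: volume 20, value 131
Best: $161.

$161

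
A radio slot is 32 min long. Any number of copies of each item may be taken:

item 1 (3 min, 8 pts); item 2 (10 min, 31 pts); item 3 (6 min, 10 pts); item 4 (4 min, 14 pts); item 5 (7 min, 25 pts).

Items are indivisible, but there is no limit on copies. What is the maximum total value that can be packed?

114 pts

Best value-per-unit is item 5 at 25/7; filling with it alone gives 4×25 = 100.
Optimal mix: 1×item 4 + 4×item 5 → duration 32, value 114.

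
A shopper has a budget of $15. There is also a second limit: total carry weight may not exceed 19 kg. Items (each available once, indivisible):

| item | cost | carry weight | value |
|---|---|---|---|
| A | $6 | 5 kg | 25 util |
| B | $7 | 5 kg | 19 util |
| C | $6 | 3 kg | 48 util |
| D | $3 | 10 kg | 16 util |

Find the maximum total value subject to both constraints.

89 util

Feasible sets respecting both limits:
- A+C+D: cost 15, carry weight 18, value 89
- A+C: cost 12, carry weight 8, value 73
- B+C: cost 13, carry weight 8, value 67
- C+D: cost 9, carry weight 13, value 64
Best: 89 util.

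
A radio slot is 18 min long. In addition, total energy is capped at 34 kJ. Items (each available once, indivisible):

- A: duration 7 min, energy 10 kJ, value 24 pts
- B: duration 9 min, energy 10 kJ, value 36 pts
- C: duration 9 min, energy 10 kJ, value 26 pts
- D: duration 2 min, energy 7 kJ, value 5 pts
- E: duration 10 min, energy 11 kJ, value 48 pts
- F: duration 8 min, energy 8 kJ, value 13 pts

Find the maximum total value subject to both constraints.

Feasible sets respecting both limits:
- A+E: duration 17, energy 21, value 72
- A+B+D: duration 18, energy 27, value 65
- B+C: duration 18, energy 20, value 62
- E+F: duration 18, energy 19, value 61
Best: 72 pts.

72 pts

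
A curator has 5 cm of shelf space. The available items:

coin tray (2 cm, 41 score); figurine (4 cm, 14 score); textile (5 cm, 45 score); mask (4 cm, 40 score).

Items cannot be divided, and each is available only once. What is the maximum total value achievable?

Check high-value combinations within 5 cm:
- textile: length 5, value 45
- coin tray: length 2, value 41
- mask: length 4, value 40
- figurine: length 4, value 14
Best: 45 score.

45 score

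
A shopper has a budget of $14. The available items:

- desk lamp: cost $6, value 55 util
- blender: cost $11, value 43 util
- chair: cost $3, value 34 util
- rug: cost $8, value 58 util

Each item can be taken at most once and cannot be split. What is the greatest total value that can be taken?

113 util

Check high-value combinations within $14:
- desk lamp+rug: cost 6+8=14, value 55+58=113
- chair+rug: cost 3+8=11, value 34+58=92
- desk lamp+chair: cost 6+3=9, value 55+34=89
- blender+chair: cost 11+3=14, value 43+34=77
- rug: cost 8, value 58
Best: 113 util.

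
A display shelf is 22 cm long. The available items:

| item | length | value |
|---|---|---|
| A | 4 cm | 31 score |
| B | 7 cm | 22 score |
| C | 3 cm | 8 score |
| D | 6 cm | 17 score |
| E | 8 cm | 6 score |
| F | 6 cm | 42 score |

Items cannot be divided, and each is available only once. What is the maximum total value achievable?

Check high-value combinations within 22 cm:
- A+B+C+F: length 4+7+3+6=20, value 31+22+8+42=103
- A+C+D+F: length 4+3+6+6=19, value 31+8+17+42=98
- A+B+F: length 4+7+6=17, value 31+22+42=95
Best: 103 score.

103 score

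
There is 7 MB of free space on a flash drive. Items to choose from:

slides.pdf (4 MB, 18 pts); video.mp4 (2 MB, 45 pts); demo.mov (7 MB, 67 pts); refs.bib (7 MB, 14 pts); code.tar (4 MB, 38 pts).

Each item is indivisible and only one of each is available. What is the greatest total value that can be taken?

Check high-value combinations within 7 MB:
- video.mp4+code.tar: size 2+4=6, value 45+38=83
- demo.mov: size 7, value 67
- slides.pdf+video.mp4: size 4+2=6, value 18+45=63
- video.mp4: size 2, value 45
- code.tar: size 4, value 38
Best: 83 pts.

83 pts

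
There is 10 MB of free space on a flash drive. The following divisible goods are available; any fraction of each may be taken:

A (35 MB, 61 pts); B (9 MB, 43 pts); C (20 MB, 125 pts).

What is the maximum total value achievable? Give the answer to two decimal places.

Take in order of value per unit:
- C (125/20 per unit): 10 of 20 → value 10×125/20 = 62.5000, running total 62.50
Total 62.50.

62.50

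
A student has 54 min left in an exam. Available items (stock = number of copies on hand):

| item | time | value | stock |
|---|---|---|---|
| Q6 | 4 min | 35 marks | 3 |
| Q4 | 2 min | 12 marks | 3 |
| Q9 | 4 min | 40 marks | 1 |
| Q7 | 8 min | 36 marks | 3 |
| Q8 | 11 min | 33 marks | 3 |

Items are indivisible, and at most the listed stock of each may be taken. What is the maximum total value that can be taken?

Top feasible selections:
- 3×Q6 + 1×Q4 + 1×Q9 + 3×Q7 + 1×Q8: time 53, value 298
- 3×Q6 + 3×Q4 + 1×Q9 + 3×Q7: time 46, value 289
- 2×Q6 + 3×Q4 + 1×Q9 + 3×Q7 + 1×Q8: time 53, value 287
Best: 298 marks.

298 marks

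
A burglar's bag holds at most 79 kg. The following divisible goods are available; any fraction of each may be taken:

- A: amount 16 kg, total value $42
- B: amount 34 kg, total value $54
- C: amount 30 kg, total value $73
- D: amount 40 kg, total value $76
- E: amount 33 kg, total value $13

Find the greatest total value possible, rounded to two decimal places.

Take in order of value per unit:
- A (42/16 per unit): all 16 → value 42, running total 42.00
- C (73/30 per unit): all 30 → value 73, running total 115.00
- D (76/40 per unit): 33 of 40 → value 33×76/40 = 62.7000, running total 177.70
Total 177.70.

177.70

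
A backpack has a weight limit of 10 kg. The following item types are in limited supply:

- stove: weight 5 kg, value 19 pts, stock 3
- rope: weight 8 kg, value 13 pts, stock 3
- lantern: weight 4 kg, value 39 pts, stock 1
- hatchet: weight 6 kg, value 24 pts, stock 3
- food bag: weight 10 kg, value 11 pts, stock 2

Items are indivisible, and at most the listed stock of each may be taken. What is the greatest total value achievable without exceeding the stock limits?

Best selections within weight 10 and stock limits:
- 1×lantern + 1×hatchet: weight 10, value 63
- 1×stove + 1×lantern: weight 9, value 58
- 1×lantern: weight 4, value 39
Best: 63 pts.

63 pts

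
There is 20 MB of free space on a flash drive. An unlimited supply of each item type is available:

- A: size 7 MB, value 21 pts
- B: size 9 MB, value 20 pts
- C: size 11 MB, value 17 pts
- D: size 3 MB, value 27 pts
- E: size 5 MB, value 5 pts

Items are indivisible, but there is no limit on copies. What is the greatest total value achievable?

162 pts

Best value-per-unit is D at 27/3, and filling with it alone uses size 6×3=18. No mix of the others beats 6×27 = 162.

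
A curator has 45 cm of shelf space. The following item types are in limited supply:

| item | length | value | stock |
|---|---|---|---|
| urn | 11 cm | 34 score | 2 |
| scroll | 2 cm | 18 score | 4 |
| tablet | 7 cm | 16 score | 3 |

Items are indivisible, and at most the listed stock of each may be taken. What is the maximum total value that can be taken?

Top feasible selections:
- 2×urn + 4×scroll + 2×tablet: length 44, value 172
- 2×urn + 4×scroll + 1×tablet: length 37, value 156
- 1×urn + 4×scroll + 3×tablet: length 40, value 154
- 2×urn + 3×scroll + 2×tablet: length 42, value 154
Best: 172 score.

172 score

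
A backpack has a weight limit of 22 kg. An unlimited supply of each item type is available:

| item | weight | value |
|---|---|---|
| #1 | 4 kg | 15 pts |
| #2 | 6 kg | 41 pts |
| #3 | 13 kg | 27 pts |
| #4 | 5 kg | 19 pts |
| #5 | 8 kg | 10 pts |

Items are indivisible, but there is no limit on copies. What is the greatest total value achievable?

Best value-per-unit is #2 at 41/6; filling with it alone gives 3×41 = 123.
Optimal mix: 1×#1 + 3×#2 → weight 22, value 138.

138 pts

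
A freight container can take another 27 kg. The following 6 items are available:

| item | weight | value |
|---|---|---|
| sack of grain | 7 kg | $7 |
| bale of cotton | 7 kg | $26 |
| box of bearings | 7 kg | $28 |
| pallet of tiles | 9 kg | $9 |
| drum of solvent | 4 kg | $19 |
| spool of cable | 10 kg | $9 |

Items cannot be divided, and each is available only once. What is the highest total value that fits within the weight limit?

$82

Check high-value combinations within 27 kg:
- bale of cotton+box of bearings+pallet of tiles+drum of solvent: weight 7+7+9+4=27, value 26+28+9+19=82
- sack of grain+bale of cotton+box of bearings+drum of solvent: weight 7+7+7+4=25, value 7+26+28+19=80
- bale of cotton+box of bearings+drum of solvent: weight 7+7+4=18, value 26+28+19=73
- bale of cotton+box of bearings+pallet of tiles: weight 7+7+9=23, value 26+28+9=63
- bale of cotton+box of bearings+spool of cable: weight 7+7+10=24, value 26+28+9=63
Best: $82.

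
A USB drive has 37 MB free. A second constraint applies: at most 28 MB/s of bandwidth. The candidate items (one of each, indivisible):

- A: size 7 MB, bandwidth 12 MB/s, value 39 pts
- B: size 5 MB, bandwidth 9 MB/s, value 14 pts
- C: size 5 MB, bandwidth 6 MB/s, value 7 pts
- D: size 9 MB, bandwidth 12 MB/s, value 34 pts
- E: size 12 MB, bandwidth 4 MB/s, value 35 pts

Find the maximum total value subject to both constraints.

108 pts

Feasible sets respecting both limits:
- A+D+E: size 28, bandwidth 28, value 108
- A+B+E: size 24, bandwidth 25, value 88
- B+D+E: size 26, bandwidth 25, value 83
Best: 108 pts.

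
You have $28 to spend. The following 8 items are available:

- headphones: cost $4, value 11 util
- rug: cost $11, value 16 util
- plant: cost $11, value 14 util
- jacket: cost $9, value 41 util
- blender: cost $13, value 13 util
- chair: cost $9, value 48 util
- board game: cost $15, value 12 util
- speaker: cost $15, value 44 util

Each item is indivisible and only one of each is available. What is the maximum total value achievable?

103 util

Check high-value combinations within $28:
- headphones+chair+speaker: cost 4+9+15=28, value 11+48+44=103
- headphones+jacket+chair: cost 4+9+9=22, value 11+41+48=100
- headphones+jacket+speaker: cost 4+9+15=28, value 11+41+44=96
- chair+speaker: cost 9+15=24, value 48+44=92
- jacket+chair: cost 9+9=18, value 41+48=89
Best: 103 util.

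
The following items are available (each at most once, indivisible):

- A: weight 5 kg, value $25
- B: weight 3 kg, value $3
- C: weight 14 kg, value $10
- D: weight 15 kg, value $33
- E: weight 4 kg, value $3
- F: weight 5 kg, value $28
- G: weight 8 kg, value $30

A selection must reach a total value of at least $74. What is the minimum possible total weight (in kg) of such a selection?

Subsets with value ≥ 74, sorted by total weight:
- A+F+G: weight 18, value 83
- A+B+F+G: weight 21, value 86
- A+E+F+G: weight 22, value 86
Minimum weight: 18 kg.

18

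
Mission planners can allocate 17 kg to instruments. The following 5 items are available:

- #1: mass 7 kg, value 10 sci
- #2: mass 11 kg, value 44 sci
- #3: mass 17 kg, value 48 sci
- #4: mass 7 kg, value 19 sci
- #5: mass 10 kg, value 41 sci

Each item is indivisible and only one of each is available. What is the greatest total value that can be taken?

60 sci

Check high-value combinations within 17 kg:
- #4+#5: mass 7+10=17, value 19+41=60
- #1+#5: mass 7+10=17, value 10+41=51
- #3: mass 17, value 48
- #2: mass 11, value 44
Best: 60 sci.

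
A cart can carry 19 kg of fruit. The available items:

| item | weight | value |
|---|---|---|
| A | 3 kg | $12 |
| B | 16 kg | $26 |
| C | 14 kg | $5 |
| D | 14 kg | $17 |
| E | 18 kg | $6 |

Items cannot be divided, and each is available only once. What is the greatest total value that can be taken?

Check high-value combinations within 19 kg:
- A+B: weight 3+16=19, value 12+26=38
- A+D: weight 3+14=17, value 12+17=29
- B: weight 16, value 26
Best: $38.

$38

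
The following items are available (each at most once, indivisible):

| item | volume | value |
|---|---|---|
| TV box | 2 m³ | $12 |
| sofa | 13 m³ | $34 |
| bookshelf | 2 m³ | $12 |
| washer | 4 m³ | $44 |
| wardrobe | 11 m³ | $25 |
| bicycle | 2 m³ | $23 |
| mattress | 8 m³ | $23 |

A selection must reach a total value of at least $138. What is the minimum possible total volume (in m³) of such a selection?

29

Subsets with value ≥ 138, sorted by total volume:
- TV box+bookshelf+washer+wardrobe+bicycle+mattress: volume 29, value 139
- TV box+sofa+bookshelf+washer+bicycle+mattress: volume 31, value 148
Minimum volume: 29 m³.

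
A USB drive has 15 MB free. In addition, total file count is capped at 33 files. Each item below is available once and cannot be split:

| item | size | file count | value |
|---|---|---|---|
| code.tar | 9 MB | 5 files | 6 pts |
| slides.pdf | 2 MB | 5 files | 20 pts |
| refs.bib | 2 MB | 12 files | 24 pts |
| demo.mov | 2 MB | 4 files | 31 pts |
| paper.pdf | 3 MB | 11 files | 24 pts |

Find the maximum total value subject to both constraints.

Feasible sets respecting both limits:
- slides.pdf+refs.bib+demo.mov+paper.pdf: size 9, file count 32, value 99
- code.tar+slides.pdf+refs.bib+demo.mov: size 15, file count 26, value 81
- refs.bib+demo.mov+paper.pdf: size 7, file count 27, value 79
- slides.pdf+refs.bib+demo.mov: size 6, file count 21, value 75
Best: 99 pts.

99 pts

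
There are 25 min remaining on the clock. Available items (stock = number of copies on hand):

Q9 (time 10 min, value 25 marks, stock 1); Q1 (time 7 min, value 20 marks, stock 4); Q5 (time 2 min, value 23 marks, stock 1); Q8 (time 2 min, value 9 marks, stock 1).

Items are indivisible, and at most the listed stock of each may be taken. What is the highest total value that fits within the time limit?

92 marks

Best selections within time 25 and stock limits:
- 3×Q1 + 1×Q5 + 1×Q8: time 25, value 92
- 3×Q1 + 1×Q5: time 23, value 83
Best: 92 marks.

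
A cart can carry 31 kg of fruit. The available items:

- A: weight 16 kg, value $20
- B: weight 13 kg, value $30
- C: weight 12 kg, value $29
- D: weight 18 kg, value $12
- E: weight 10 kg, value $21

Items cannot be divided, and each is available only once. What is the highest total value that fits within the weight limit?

$59

This is a 0/1 knapsack; check combinations near the capacity.
- B+C: weight 13+12=25, value 30+29=59
- B+E: weight 13+10=23, value 30+21=51
- C+E: weight 12+10=22, value 29+21=50
Best: $59.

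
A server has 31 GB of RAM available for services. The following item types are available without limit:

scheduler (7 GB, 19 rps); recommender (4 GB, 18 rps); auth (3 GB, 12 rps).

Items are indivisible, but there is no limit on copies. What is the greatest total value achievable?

Best value-per-unit is recommender at 18/4; filling with it alone gives 7×18 = 126.
Optimal mix: 7×recommender + 1×auth → memory 31, value 138.

138 rps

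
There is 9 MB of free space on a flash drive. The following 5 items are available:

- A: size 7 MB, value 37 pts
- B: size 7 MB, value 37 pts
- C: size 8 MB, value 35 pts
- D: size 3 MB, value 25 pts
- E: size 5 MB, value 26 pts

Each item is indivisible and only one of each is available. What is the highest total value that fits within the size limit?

51 pts

Check high-value combinations within 9 MB:
- D+E: size 3+5=8, value 25+26=51
- A: size 7, value 37
- B: size 7, value 37
Best: 51 pts.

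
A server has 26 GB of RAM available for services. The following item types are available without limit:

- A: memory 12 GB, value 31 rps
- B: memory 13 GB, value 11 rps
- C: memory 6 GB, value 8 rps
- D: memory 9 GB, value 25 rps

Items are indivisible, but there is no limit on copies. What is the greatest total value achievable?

62 rps

Best value-per-unit is D at 25/9; filling with it alone gives 2×25 = 50.
Optimal mix: 2×A → memory 24, value 62.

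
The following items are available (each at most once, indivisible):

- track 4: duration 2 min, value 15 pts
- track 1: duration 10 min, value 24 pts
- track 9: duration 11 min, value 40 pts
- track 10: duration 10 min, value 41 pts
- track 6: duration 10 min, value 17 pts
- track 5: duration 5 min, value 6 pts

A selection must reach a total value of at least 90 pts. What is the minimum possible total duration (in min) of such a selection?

Subsets with value ≥ 90, sorted by total duration:
- track 4+track 9+track 10: duration 23, value 96
- track 4+track 9+track 10+track 5: duration 28, value 102
Minimum duration: 23 min.

23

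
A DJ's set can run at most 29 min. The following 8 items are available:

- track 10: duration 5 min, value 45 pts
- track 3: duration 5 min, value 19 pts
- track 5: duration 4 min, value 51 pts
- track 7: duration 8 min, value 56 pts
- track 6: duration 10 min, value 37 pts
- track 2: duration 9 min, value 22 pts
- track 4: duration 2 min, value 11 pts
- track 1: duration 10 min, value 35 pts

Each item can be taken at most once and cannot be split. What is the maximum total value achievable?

Check high-value combinations within 29 min:
- track 10+track 5+track 7+track 6+track 4: duration 5+4+8+10+2=29, value 45+51+56+37+11=200
- track 10+track 5+track 7+track 4+track 1: duration 5+4+8+2+10=29, value 45+51+56+11+35=198
- track 10+track 5+track 7+track 6: duration 5+4+8+10=27, value 45+51+56+37=189
- track 10+track 5+track 7+track 1: duration 5+4+8+10=27, value 45+51+56+35=187
- track 10+track 5+track 7+track 2+track 4: duration 5+4+8+9+2=28, value 45+51+56+22+11=185
Best: 200 pts.

200 pts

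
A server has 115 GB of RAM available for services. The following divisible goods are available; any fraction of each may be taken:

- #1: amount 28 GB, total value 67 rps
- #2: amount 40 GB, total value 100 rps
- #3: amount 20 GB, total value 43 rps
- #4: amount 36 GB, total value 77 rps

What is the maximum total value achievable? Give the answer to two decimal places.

Take in order of value per unit:
- #2 (100/40 per unit): all 40 → value 100, running total 100.00
- #1 (67/28 per unit): all 28 → value 67, running total 167.00
- #3 (43/20 per unit): all 20 → value 43, running total 210.00
- #4 (77/36 per unit): 27 of 36 → value 27×77/36 = 57.7500, running total 267.75
Total 267.75.

267.75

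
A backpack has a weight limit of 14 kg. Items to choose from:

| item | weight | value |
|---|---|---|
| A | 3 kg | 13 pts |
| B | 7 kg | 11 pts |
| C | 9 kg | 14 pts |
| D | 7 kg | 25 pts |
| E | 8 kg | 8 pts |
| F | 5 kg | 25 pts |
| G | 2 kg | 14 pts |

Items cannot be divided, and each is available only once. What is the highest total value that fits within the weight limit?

64 pts

Check high-value combinations within 14 kg:
- D+F+G: weight 7+5+2=14, value 25+25+14=64
- A+F+G: weight 3+5+2=10, value 13+25+14=52
- A+D+G: weight 3+7+2=12, value 13+25+14=52
- D+F: weight 7+5=12, value 25+25=50
Best: 64 pts.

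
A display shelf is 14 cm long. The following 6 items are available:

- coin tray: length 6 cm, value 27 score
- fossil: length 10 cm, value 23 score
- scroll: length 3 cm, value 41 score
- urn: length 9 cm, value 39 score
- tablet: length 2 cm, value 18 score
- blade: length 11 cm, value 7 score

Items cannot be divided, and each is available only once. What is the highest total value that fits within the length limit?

98 score

This is a 0/1 knapsack; check combinations near the capacity.
- scroll+urn+tablet: length 3+9+2=14, value 41+39+18=98
- coin tray+scroll+tablet: length 6+3+2=11, value 27+41+18=86
- scroll+urn: length 3+9=12, value 41+39=80
- coin tray+scroll: length 6+3=9, value 27+41=68
- fossil+scroll: length 10+3=13, value 23+41=64
Best: 98 score.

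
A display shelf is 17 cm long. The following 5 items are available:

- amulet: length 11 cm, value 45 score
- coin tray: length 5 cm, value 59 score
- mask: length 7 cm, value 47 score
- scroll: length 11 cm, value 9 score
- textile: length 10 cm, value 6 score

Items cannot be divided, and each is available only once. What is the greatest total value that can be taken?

106 score

Check high-value combinations within 17 cm:
- coin tray+mask: length 5+7=12, value 59+47=106
- amulet+coin tray: length 11+5=16, value 45+59=104
- coin tray+scroll: length 5+11=16, value 59+9=68
- coin tray+textile: length 5+10=15, value 59+6=65
Best: 106 score.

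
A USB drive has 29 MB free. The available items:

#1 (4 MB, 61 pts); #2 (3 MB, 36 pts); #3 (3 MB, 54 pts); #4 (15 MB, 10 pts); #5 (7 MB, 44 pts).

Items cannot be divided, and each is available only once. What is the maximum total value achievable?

Check high-value combinations within 29 MB:
- #1+#2+#3+#5: size 4+3+3+7=17, value 61+36+54+44=195
- #1+#3+#4+#5: size 4+3+15+7=29, value 61+54+10+44=169
- #1+#2+#3+#4: size 4+3+3+15=25, value 61+36+54+10=161
- #1+#3+#5: size 4+3+7=14, value 61+54+44=159
Best: 195 pts.

195 pts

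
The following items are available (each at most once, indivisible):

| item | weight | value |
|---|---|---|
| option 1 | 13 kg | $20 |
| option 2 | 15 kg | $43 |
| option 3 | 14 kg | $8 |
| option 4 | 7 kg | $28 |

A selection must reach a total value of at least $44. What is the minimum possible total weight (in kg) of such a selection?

Subsets with value ≥ 44, sorted by total weight:
- option 1+option 4: weight 20, value 48
- option 2+option 4: weight 22, value 71
- option 1+option 2: weight 28, value 63
Minimum weight: 20 kg.

20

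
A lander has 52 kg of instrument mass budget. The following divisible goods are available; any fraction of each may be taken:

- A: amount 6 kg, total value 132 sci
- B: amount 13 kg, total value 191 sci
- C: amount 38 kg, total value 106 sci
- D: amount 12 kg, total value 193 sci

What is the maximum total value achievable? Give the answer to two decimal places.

Take in order of value per unit:
- A (132/6 per unit): all 6 → value 132, running total 132.00
- D (193/12 per unit): all 12 → value 193, running total 325.00
- B (191/13 per unit): all 13 → value 191, running total 516.00
- C (106/38 per unit): 21 of 38 → value 21×106/38 = 58.5789, running total 574.58
Total 574.58.

574.58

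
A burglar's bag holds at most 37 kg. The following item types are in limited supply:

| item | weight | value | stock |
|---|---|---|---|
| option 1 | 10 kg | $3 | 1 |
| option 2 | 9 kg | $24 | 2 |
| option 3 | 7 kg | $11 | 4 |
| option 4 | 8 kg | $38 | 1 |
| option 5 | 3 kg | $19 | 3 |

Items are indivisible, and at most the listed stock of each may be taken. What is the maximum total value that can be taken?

$143

Top feasible selections:
- 2×option 2 + 1×option 4 + 3×option 5: weight 35, value 143
- 1×option 2 + 1×option 3 + 1×option 4 + 3×option 5: weight 33, value 130
- 2×option 2 + 1×option 4 + 2×option 5: weight 32, value 124
Best: $143.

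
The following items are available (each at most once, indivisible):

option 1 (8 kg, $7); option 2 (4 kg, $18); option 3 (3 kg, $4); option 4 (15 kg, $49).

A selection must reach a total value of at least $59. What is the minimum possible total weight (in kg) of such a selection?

Subsets with value ≥ 59, sorted by total weight:
- option 2+option 4: weight 19, value 67
- option 2+option 3+option 4: weight 22, value 71
- option 1+option 3+option 4: weight 26, value 60
Minimum weight: 19 kg.

19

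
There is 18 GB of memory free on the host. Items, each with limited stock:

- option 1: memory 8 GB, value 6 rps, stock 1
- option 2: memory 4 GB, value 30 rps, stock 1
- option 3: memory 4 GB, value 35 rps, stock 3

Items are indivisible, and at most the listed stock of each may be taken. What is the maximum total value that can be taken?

135 rps

Best selections within memory 18 and stock limits:
- 1×option 2 + 3×option 3: memory 16, value 135
- 3×option 3: memory 12, value 105
Best: 135 rps.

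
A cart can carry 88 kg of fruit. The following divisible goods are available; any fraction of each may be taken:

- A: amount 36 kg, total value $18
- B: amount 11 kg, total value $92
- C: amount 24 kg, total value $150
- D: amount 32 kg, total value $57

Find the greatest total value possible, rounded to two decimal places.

Take in order of value per unit:
- B (92/11 per unit): all 11 → value 92, running total 92.00
- C (150/24 per unit): all 24 → value 150, running total 242.00
- D (57/32 per unit): all 32 → value 57, running total 299.00
- A (18/36 per unit): 21 of 36 → value 21×18/36 = 10.5000, running total 309.50
Total 309.50.

309.50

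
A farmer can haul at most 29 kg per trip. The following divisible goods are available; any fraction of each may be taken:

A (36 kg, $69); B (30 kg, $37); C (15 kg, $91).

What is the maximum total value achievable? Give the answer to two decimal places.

117.83

Take in order of value per unit:
- C (91/15 per unit): all 15 → value 91, running total 91.00
- A (69/36 per unit): 14 of 36 → value 14×69/36 = 26.8333, running total 117.83
Total 117.83.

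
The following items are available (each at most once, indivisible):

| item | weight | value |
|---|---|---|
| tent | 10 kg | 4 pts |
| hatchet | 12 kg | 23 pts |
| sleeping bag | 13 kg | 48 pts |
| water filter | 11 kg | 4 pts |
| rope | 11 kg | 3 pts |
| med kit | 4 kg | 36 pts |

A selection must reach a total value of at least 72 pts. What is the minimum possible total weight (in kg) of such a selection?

17

Subsets with value ≥ 72, sorted by total weight:
- sleeping bag+med kit: weight 17, value 84
- tent+sleeping bag+med kit: weight 27, value 88
- sleeping bag+water filter+med kit: weight 28, value 88
- sleeping bag+rope+med kit: weight 28, value 87
Minimum weight: 17 kg.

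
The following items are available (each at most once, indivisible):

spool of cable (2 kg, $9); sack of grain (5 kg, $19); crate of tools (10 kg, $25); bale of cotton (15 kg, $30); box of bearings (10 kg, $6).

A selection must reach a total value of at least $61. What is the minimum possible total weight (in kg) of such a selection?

Subsets with value ≥ 61, sorted by total weight:
- spool of cable+crate of tools+bale of cotton: weight 27, value 64
- sack of grain+crate of tools+bale of cotton: weight 30, value 74
- spool of cable+sack of grain+crate of tools+bale of cotton: weight 32, value 83
- spool of cable+sack of grain+bale of cotton+box of bearings: weight 32, value 64
Minimum weight: 27 kg.

27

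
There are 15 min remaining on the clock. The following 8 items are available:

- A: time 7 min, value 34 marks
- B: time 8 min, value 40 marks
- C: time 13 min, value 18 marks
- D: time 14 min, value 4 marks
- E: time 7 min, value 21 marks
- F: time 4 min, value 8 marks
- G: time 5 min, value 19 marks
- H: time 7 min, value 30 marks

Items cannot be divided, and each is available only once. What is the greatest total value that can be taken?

74 marks

This is a 0/1 knapsack; check combinations near the capacity.
- A+B: time 7+8=15, value 34+40=74
- B+H: time 8+7=15, value 40+30=70
- A+H: time 7+7=14, value 34+30=64
- B+E: time 8+7=15, value 40+21=61
- B+G: time 8+5=13, value 40+19=59
Best: 74 marks.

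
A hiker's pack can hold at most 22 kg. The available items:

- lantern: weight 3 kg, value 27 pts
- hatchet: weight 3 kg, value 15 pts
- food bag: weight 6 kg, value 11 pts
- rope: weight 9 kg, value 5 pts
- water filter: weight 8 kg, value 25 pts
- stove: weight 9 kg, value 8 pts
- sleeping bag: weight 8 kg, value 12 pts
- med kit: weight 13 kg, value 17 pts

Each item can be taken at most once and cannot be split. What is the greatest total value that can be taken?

79 pts

Check high-value combinations within 22 kg:
- lantern+hatchet+water filter+sleeping bag: weight 3+3+8+8=22, value 27+15+25+12=79
- lantern+hatchet+food bag+water filter: weight 3+3+6+8=20, value 27+15+11+25=78
- lantern+hatchet+water filter: weight 3+3+8=14, value 27+15+25=67
- lantern+hatchet+food bag+sleeping bag: weight 3+3+6+8=20, value 27+15+11+12=65
- lantern+water filter+sleeping bag: weight 3+8+8=19, value 27+25+12=64
Best: 79 pts.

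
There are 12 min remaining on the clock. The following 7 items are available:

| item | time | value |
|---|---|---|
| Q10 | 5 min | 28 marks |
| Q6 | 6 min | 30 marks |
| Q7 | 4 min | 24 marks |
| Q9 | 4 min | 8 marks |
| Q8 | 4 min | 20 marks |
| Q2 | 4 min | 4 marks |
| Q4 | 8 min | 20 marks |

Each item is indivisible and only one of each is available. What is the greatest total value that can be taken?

Check high-value combinations within 12 min:
- Q10+Q6: time 5+6=11, value 28+30=58
- Q6+Q7: time 6+4=10, value 30+24=54
- Q10+Q7: time 5+4=9, value 28+24=52
- Q7+Q9+Q8: time 4+4+4=12, value 24+8+20=52
- Q6+Q8: time 6+4=10, value 30+20=50
Best: 58 marks.

58 marks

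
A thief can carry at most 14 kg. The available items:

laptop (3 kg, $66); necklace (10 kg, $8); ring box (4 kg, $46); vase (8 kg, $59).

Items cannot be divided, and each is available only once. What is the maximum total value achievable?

Check high-value combinations within 14 kg:
- laptop+vase: weight 3+8=11, value 66+59=125
- laptop+ring box: weight 3+4=7, value 66+46=112
- ring box+vase: weight 4+8=12, value 46+59=105
- laptop+necklace: weight 3+10=13, value 66+8=74
- laptop: weight 3, value 66
Best: $125.

$125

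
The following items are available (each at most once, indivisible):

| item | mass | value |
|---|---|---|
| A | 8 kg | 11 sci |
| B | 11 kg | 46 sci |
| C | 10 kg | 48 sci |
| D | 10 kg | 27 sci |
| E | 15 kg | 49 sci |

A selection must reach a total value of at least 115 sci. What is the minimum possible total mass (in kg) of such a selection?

Subsets with value ≥ 115, sorted by total mass:
- B+C+D: mass 31, value 121
- C+D+E: mass 35, value 124
Minimum mass: 31 kg.

31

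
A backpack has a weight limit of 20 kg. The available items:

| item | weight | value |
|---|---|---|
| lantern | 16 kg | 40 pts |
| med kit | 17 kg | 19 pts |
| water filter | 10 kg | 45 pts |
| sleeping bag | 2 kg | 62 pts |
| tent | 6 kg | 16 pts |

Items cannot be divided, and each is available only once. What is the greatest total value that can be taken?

Check high-value combinations within 20 kg:
- water filter+sleeping bag+tent: weight 10+2+6=18, value 45+62+16=123
- water filter+sleeping bag: weight 10+2=12, value 45+62=107
- lantern+sleeping bag: weight 16+2=18, value 40+62=102
- med kit+sleeping bag: weight 17+2=19, value 19+62=81
- sleeping bag+tent: weight 2+6=8, value 62+16=78
Best: 123 pts.

123 pts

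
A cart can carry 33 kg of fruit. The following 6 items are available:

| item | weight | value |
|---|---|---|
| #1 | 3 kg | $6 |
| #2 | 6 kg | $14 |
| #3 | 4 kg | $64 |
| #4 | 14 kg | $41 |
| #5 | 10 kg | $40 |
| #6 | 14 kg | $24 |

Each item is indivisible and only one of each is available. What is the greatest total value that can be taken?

$151

Check high-value combinations within 33 kg:
- #1+#3+#4+#5: weight 3+4+14+10=31, value 6+64+41+40=151
- #3+#4+#5: weight 4+14+10=28, value 64+41+40=145
- #1+#3+#5+#6: weight 3+4+10+14=31, value 6+64+40+24=134
- #3+#4+#6: weight 4+14+14=32, value 64+41+24=129
Best: $151.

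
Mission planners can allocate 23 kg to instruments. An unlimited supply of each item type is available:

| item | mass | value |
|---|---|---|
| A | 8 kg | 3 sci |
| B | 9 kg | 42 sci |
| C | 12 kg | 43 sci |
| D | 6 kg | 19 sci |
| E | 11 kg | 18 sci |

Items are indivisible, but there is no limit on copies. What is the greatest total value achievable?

Best value-per-unit is B at 42/9; filling with it alone gives 2×42 = 84.
Optimal mix: 1×B + 1×C → mass 21, value 85.

85 sci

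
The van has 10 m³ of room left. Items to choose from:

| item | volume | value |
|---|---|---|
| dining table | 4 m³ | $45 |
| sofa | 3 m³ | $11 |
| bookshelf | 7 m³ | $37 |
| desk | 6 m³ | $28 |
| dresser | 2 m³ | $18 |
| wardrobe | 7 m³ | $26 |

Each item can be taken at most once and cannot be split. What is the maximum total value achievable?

This is a 0/1 knapsack; check combinations near the capacity.
- dining table+sofa+dresser: volume 4+3+2=9, value 45+11+18=74
- dining table+desk: volume 4+6=10, value 45+28=73
- dining table+dresser: volume 4+2=6, value 45+18=63
Best: $74.

$74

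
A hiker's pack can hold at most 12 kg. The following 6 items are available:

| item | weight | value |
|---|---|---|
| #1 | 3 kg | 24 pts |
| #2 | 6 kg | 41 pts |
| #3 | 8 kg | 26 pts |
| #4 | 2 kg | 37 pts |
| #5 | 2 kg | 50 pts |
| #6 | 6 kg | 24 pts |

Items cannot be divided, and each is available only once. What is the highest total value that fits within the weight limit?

128 pts

Check high-value combinations within 12 kg:
- #2+#4+#5: weight 6+2+2=10, value 41+37+50=128
- #1+#2+#5: weight 3+6+2=11, value 24+41+50=115
- #3+#4+#5: weight 8+2+2=12, value 26+37+50=113
- #1+#4+#5: weight 3+2+2=7, value 24+37+50=111
Best: 128 pts.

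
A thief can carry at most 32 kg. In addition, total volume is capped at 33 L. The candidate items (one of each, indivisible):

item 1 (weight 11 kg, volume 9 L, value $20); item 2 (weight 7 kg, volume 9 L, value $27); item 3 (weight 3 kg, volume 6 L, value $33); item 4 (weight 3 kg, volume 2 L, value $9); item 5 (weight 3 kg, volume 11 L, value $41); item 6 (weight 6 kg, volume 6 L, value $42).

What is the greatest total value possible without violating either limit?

Feasible sets respecting both limits:
- item 2+item 3+item 5+item 6: weight 19, volume 32, value 143
- item 1+item 3+item 5+item 6: weight 23, volume 32, value 136
- item 1+item 2+item 3+item 4+item 6: weight 30, volume 32, value 131
- item 3+item 4+item 5+item 6: weight 15, volume 25, value 125
Best: $143.

$143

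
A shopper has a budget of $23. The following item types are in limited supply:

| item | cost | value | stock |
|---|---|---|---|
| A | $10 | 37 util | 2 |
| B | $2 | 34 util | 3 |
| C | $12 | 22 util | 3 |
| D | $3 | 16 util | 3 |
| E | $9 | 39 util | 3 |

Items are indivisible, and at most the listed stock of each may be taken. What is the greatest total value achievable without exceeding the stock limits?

173 util

Top feasible selections:
- 3×B + 2×D + 1×E: cost 21, value 173
- 1×A + 3×B + 2×D: cost 22, value 171
- 3×B + 1×D + 1×E: cost 18, value 157
Best: 173 util.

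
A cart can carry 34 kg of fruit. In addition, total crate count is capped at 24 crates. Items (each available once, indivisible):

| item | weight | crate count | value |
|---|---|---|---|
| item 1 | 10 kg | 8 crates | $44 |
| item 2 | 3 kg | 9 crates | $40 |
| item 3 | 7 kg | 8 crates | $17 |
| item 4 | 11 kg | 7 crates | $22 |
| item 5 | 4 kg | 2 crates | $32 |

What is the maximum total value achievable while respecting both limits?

$116

Feasible sets respecting both limits:
- item 1+item 2+item 5: weight 17, crate count 19, value 116
- item 1+item 2+item 4: weight 24, crate count 24, value 106
- item 1+item 4+item 5: weight 25, crate count 17, value 98
Best: $116.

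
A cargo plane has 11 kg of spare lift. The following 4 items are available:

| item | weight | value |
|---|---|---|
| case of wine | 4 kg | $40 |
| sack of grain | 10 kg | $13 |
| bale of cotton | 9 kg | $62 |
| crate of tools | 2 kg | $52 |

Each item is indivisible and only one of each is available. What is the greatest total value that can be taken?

$114

Check high-value combinations within 11 kg:
- bale of cotton+crate of tools: weight 9+2=11, value 62+52=114
- case of wine+crate of tools: weight 4+2=6, value 40+52=92
- bale of cotton: weight 9, value 62
- crate of tools: weight 2, value 52
- case of wine: weight 4, value 40
Best: $114.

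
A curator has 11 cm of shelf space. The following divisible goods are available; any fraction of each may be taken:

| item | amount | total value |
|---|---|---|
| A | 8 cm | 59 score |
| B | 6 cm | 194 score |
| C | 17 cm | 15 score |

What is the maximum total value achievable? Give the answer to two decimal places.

Take in order of value per unit:
- B (194/6 per unit): all 6 → value 194, running total 194.00
- A (59/8 per unit): 5 of 8 → value 5×59/8 = 36.8750, running total 230.88
Total 230.88.

230.88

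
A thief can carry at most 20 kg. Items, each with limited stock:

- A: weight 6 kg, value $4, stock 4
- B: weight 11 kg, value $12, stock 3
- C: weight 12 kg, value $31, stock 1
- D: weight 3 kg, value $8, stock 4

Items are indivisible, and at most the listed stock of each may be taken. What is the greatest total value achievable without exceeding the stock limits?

$47

Best selections within weight 20 and stock limits:
- 1×C + 2×D: weight 18, value 47
- 1×C + 1×D: weight 15, value 39
Best: $47.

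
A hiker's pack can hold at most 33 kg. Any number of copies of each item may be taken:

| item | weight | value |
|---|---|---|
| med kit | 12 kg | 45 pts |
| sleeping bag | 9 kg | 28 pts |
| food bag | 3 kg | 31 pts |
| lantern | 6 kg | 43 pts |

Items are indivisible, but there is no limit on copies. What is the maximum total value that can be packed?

Best value-per-unit is food bag at 31/3, and filling with it alone uses weight 11×3=33. No mix of the others beats 11×31 = 341.

341 pts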